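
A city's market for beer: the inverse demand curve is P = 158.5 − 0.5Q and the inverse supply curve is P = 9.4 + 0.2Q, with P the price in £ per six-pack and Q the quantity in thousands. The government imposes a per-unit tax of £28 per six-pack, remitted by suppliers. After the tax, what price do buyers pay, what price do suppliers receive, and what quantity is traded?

Inverting to Q(P) form: Qd = 317 − 2P; Qs = 5P − 47.
Before the tax: set 317 − 2P = 5P − 47 → P* = £52, Q* = 213.
With the tax collected from suppliers, supply shifts: Qs = 5(P − 28) − 47.
Solving gives Q = 173 with buyers paying £72 and suppliers receiving £44 (the £28 wedge).

Buyers pay £72; suppliers receive £44; quantity = 173.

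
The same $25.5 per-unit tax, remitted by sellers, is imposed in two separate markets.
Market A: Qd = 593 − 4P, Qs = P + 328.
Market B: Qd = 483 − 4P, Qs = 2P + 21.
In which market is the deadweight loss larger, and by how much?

Market A: pre-tax P* = $53, Q* = 381; post-tax Q = 360.6; deadweight loss = $260.1.
Market B: pre-tax P* = $77, Q* = 175; post-tax Q = 141; deadweight loss = $433.5.
Difference: $260.1 vs $433.5 → market B is larger by $173.4.

Market B, by $173.4.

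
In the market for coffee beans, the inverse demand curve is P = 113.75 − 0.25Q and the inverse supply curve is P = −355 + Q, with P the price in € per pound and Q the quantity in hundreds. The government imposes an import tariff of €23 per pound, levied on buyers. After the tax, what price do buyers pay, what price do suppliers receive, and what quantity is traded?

Buyers pay €24.6; suppliers receive €1.6; quantity = 356.6.

Rewrite in direct form: Qd = 455 − 4P and Qs = P + 355.
Without the tax, 455 − 4P = P + 355 gives 5P = 100, so P* = €20 and Q* = 375.
With the tax collected from buyers, demand (in seller-price terms) shifts: Qd = 455 − 4(P + 23).
Solving gives Q = 356.6 with buyers paying €24.6 and suppliers receiving €1.6 (the €23 wedge).
The less price-elastic side of the market bears the larger share of a per-unit tax.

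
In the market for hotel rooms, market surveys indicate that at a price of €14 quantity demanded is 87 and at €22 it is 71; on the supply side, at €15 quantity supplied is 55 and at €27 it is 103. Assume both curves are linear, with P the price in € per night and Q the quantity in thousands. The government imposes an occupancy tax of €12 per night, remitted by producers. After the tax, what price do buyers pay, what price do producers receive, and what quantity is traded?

Buyers pay €28; producers receive €16; quantity = 59.

Demand slope: (71 − 87)/(22 − 14) = -2, so Qd = 115 − 2P.
Supply slope: (103 − 55)/(27 − 15) = 4, so Qs = 4P − 5.
Without the tax, 115 − 2P = 4P − 5 gives 6P = 120, so P* = €20 and Q* = 75.
With the tax collected from producers, supply shifts: Qs = 4(P − 12) − 5.
New equilibrium: buyers pay €28, producers receive €16, Q = 59. (Wedge: Pb − Ps = 12.)
The less price-elastic side of the market bears the larger share of a per-unit tax.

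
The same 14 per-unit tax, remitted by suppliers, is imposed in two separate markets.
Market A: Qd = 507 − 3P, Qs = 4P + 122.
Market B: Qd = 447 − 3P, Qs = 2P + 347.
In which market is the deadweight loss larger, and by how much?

Market A, by 50.4.

Market A: pre-tax P* = 55, Q* = 342; post-tax Q = 318; deadweight loss = 168.
Market B: pre-tax P* = 20, Q* = 387; post-tax Q = 370.2; deadweight loss = 117.6.
Difference: 168 vs 117.6 → market A is larger by 50.4.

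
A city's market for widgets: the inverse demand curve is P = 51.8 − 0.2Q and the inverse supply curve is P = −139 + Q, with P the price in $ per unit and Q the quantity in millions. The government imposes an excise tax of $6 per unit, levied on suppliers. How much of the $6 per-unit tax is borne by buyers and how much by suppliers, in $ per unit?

Buyers bear $1 per unit; suppliers bear $5 per unit.

Inverting to Q(P) form: Qd = 259 − 5P; Qs = P + 139.
Before the tax: set 259 − 5P = P + 139 → P* = $20, Q* = 159.
With the tax collected from suppliers, supply shifts: Qs = (P − 6) + 139.
Solving gives Q = 154 with buyers paying $21 and suppliers receiving $15 (the $6 wedge).
Burden on buyers: $1; on suppliers: $5. (They sum to $6.)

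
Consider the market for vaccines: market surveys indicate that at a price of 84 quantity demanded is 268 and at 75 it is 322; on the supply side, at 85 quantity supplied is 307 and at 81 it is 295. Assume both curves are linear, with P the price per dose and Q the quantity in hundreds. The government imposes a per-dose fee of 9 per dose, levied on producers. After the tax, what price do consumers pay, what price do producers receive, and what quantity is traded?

Consumers pay 83; producers receive 74; quantity = 274.

Demand slope: (322 − 268)/(75 − 84) = -6, so Qd = 772 − 6P.
Supply slope: (295 − 307)/(81 − 85) = 3, so Qs = 3P + 52.
Without the tax, 772 − 6P = 3P + 52 gives 9P = 720, so P* = 80 and Q* = 292.
With the tax collected from producers, supply shifts: Qs = 3(P − 9) + 52.
Solving gives Q = 274 with consumers paying 83 and producers receiving 74 (the 9 wedge).
The less price-elastic side of the market bears the larger share of a per-unit tax.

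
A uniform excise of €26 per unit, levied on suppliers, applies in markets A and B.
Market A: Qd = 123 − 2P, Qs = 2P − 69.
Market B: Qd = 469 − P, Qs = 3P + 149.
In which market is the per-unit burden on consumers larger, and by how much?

Market A: pre-tax P* = €48, Q* = 27; post-tax Q = 1; per-unit burden on consumers = €13.
Market B: pre-tax P* = €80, Q* = 389; post-tax Q = 369.5; per-unit burden on consumers = €19.5.
Difference: €13 vs €19.5 → market B is larger by €6.5.

Market B, by €6.5.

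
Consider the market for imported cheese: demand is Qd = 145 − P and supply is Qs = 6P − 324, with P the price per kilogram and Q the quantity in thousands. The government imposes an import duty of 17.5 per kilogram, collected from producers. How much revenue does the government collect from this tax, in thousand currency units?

Without the tax, 145 − P = 6P − 324 gives 7P = 469, so P* = 67 and Q* = 78.
With the tax collected from producers, supply shifts: Qs = 6(P − 17.5) − 324.
New equilibrium: consumers pay 82, producers receive 64.5, Q = 63. (Wedge: Pb − Ps = 17.5.)
Revenue = t · Q = 17.5 · 63 = 1102.5.

Tax revenue = 1102.5 thousand.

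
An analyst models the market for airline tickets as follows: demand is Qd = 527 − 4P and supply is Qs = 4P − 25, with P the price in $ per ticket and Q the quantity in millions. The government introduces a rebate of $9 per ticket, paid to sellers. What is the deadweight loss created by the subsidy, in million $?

Deadweight loss = $81 million.

Without the subsidy, 527 − 4P = 4P − 25 gives 8P = 552, so P* = $69 and Q* = 251.
With a per-unit subsidy paid to sellers, each receives P + 9 per unit sold, so supply becomes Qs = 4(P + 9) − 25.
New equilibrium: buyers pay $64.5, sellers receive $73.5, Q = 269. (Wedge: Pb − Ps = −9.)
Quantity rises by |ΔQ| = |251 − 269| = 18.
DWL = ½ · t · |ΔQ| = ½ · 9 · 18 = $81.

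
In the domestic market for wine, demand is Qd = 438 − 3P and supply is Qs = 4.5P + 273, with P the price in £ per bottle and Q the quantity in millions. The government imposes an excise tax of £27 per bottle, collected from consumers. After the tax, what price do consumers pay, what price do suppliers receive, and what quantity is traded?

Before the tax: set 438 − 3P = 4.5P + 273 → P* = £22, Q* = 372.
With the tax collected from consumers, demand (in seller-price terms) shifts: Qd = 438 − 3(P + 27).
Solving gives Q = 323.4 with consumers paying £38.2 and suppliers receiving £11.2 (the £27 wedge).
The less price-elastic side of the market bears the larger share of a per-unit tax.

Consumers pay £38.2; suppliers receive £11.2; quantity = 323.4.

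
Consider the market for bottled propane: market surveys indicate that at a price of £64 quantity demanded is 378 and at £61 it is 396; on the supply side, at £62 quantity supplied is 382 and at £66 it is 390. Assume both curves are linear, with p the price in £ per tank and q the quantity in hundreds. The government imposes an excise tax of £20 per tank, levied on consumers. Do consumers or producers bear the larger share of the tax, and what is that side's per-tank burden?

Demand slope: (396 − 378)/(61 − 64) = -6, so qd = 762 − 6p.
Supply slope: (390 − 382)/(66 − 62) = 2, so qs = 2p + 258.
Before the tax: set 762 − 6p = 2p + 258 → p* = £63, q* = 384.
With the tax collected from consumers, demand (in seller-price terms) shifts: qd = 762 − 6(p + 20).
Solving gives q = 354 with consumers paying £68 and producers receiving £48 (the £20 wedge).
Per-tank burden: consumers £5, producers £15.
Producers take the larger share because supply is less price-elastic here (demand slope 6 vs supply slope 2).

Producers bear the larger share: £15 per tank.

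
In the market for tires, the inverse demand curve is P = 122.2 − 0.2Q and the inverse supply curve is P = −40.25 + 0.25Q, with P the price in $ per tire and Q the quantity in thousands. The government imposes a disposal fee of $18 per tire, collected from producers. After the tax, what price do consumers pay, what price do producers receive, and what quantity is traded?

Consumers pay $58; producers receive $40; quantity = 321.

Inverting to Q(P) form: Qd = 611 − 5P; Qs = 4P + 161.
Before the tax: set 611 − 5P = 4P + 161 → P* = $50, Q* = 361.
With the tax collected from producers, supply shifts: Qs = 4(P − 18) + 161.
Solving gives Q = 321 with consumers paying $58 and producers receiving $40 (the $18 wedge).
The less price-elastic side of the market bears the larger share of a per-unit tax.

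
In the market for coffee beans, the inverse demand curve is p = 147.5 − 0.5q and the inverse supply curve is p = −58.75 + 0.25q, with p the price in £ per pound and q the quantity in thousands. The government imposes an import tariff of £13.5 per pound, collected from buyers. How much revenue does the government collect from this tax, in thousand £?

Tax revenue = £3469.5 thousand.

Inverting to q(p) form: qd = 295 − 2p; qs = 4p + 235.
Without the tax, 295 − 2p = 4p + 235 gives 6p = 60, so p* = £10 and q* = 275.
With the tax collected from buyers, demand (in seller-price terms) shifts: qd = 295 − 2(p + 13.5).
New equilibrium: buyers pay £19, sellers receive £5.5, q = 257. (Wedge: pb − ps = 13.5.)
Revenue = t · Q = 13.5 · 257 = £3469.5.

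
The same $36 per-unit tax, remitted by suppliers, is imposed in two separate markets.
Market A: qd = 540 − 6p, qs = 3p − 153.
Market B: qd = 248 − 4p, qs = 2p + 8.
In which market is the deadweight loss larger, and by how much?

Market A: pre-tax p* = $77, q* = 78; post-tax q = 6; deadweight loss = $1296.
Market B: pre-tax p* = $40, q* = 88; post-tax q = 40; deadweight loss = $864.
Difference: $1296 vs $864 → market A is larger by $432.

Market A, by $432.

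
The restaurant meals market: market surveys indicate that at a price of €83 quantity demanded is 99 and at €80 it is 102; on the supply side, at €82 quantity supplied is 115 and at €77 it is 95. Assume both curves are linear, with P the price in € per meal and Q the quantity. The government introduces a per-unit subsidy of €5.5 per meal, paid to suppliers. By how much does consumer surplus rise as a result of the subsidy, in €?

Demand slope: (102 − 99)/(80 − 83) = -1, so Qd = 182 − P.
Supply slope: (95 − 115)/(77 − 82) = 4, so Qs = 4P − 213.
Without the subsidy, 182 − P = 4P − 213 gives 5P = 395, so P* = €79 and Q* = 103.
With a per-unit subsidy paid to suppliers, each receives P + 5.5 per unit sold, so supply becomes Qs = 4(P + 5.5) − 213.
Solving gives Q = 107.4 with consumers paying €74.6 and suppliers receiving €80.1 (the €5.5 wedge).
ΔCS is the trapezoid between Q = 107.4 and Q = 103 of height €4.4: ½ · (103 + 107.4) · 4.4 = €462.88.

Consumer surplus rises by €462.88.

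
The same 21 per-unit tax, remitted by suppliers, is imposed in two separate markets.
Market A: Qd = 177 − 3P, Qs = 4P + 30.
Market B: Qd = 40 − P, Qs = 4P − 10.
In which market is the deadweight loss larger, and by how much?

Market A: pre-tax P* = 21, Q* = 114; post-tax Q = 78; deadweight loss = 378.
Market B: pre-tax P* = 10, Q* = 30; post-tax Q = 13.2; deadweight loss = 176.4.
Difference: 378 vs 176.4 → market A is larger by 201.6.

Market A, by 201.6.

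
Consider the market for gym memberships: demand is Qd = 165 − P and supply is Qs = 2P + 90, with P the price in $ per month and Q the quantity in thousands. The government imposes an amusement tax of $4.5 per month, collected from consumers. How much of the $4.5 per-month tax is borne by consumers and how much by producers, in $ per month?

Without the tax, 165 − P = 2P + 90 gives 3P = 75, so P* = $25 and Q* = 140.
With the tax collected from consumers, demand (in seller-price terms) shifts: Qd = 165 − (P + 4.5).
Solving gives Q = 137 with consumers paying $28 and producers receiving $23.5 (the $4.5 wedge).
Burden on consumers: $3; on producers: $1.5. (They sum to $4.5.)

Consumers bear $3 per month; producers bear $1.5 per month.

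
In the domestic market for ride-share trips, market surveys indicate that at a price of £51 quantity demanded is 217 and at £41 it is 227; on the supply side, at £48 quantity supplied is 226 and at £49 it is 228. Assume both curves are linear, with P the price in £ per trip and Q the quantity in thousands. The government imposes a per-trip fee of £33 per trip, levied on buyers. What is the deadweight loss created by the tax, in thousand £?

Demand slope: (227 − 217)/(41 − 51) = -1, so Qd = 268 − P.
Supply slope: (228 − 226)/(49 − 48) = 2, so Qs = 2P + 130.
Before the tax: set 268 − P = 2P + 130 → P* = £46, Q* = 222.
With the tax collected from buyers, demand (in seller-price terms) shifts: Qd = 268 − (P + 33).
Solving gives Q = 200 with buyers paying £68 and suppliers receiving £35 (the £33 wedge).
Quantity falls by |ΔQ| = |222 − 200| = 22.
DWL = ½ · t · |ΔQ| = ½ · 33 · 22 = £363.

Deadweight loss = £363 thousand.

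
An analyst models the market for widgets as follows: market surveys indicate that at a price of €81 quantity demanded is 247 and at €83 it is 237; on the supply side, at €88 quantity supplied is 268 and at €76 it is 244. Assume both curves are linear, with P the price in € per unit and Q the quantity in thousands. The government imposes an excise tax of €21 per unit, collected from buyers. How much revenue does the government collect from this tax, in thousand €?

Demand slope: (237 − 247)/(83 − 81) = -5, so Qd = 652 − 5P.
Supply slope: (244 − 268)/(76 − 88) = 2, so Qs = 2P + 92.
Before the tax: set 652 − 5P = 2P + 92 → P* = €80, Q* = 252.
With the tax collected from buyers, demand (in seller-price terms) shifts: Qd = 652 − 5(P + 21).
Solving gives Q = 222 with buyers paying €86 and sellers receiving €65 (the €21 wedge).
Revenue = t · Q = 21 · 222 = €4662.

Tax revenue = €4662 thousand.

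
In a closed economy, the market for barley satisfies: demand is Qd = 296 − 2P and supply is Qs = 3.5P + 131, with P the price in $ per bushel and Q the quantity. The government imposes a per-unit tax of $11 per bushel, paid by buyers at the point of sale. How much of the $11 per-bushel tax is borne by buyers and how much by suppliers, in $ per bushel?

Buyers bear $7 per bushel; suppliers bear $4 per bushel.

Without the tax, 296 − 2P = 3.5P + 131 gives 5.5P = 165, so P* = $30 and Q* = 236.
With the tax collected from buyers, demand (in seller-price terms) shifts: Qd = 296 − 2(P + 11).
Solving gives Q = 222 with buyers paying $37 and suppliers receiving $26 (the $11 wedge).
Burden on buyers: $7; on suppliers: $4. (They sum to $11.)
The less price-elastic side of the market bears the larger share of a per-unit tax.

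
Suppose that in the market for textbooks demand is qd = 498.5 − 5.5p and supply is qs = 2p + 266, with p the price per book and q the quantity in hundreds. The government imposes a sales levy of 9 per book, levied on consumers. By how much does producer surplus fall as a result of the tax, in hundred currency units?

Before the tax: set 498.5 − 5.5p = 2p + 266 → p* = 31, q* = 328.
With the tax collected from consumers, demand (in seller-price terms) shifts: qd = 498.5 − 5.5(p + 9).
Solving gives q = 314.8 with consumers paying 33.4 and sellers receiving 24.4 (the 9 wedge).
ΔPS is the trapezoid between Q = 314.8 and Q = 328 of height 6.6: ½ · (328 + 314.8) · 6.6 = 2121.24.

Producer surplus falls by 2121.24 hundred.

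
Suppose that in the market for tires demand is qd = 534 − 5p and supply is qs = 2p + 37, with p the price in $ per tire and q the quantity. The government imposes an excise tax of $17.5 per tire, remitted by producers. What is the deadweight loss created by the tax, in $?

Without the tax, 534 − 5p = 2p + 37 gives 7p = 497, so p* = $71 and q* = 179.
With the tax collected from producers, supply shifts: qs = 2(p − 17.5) + 37.
Solving gives q = 154 with buyers paying $76 and producers receiving $58.5 (the $17.5 wedge).
Quantity falls by |ΔQ| = |179 − 154| = 25.
DWL = ½ · t · |ΔQ| = ½ · 17.5 · 25 = $218.75.

Deadweight loss = $218.75.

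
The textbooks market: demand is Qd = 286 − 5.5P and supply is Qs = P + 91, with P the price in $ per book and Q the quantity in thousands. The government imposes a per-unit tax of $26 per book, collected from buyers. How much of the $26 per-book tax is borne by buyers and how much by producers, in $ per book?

Before the tax: set 286 − 5.5P = P + 91 → P* = $30, Q* = 121.
With the tax collected from buyers, demand (in seller-price terms) shifts: Qd = 286 − 5.5(P + 26).
New equilibrium: buyers pay $34, producers receive $8, Q = 99. (Wedge: Pb − Ps = 26.)
Burden on buyers: $4; on producers: $22. (They sum to $26.)

Buyers bear $4 per book; producers bear $22 per book.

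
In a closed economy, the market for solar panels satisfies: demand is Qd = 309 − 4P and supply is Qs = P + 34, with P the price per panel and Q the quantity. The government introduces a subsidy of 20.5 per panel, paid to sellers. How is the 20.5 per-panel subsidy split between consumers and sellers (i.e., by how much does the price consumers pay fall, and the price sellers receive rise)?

Consumers gain 4.1 per panel; sellers gain 16.4 per panel.

Without the subsidy, 309 − 4P = P + 34 gives 5P = 275, so P* = 55 and Q* = 89.
With a per-unit subsidy paid to sellers, each receives P + 20.5 per unit sold, so supply becomes Qs = (P + 20.5) + 34.
Solving gives Q = 105.4 with consumers paying 50.9 and sellers receiving 71.4 (the 20.5 wedge).
Gain to consumers: 4.1; to sellers: 16.4. (They sum to 20.5.)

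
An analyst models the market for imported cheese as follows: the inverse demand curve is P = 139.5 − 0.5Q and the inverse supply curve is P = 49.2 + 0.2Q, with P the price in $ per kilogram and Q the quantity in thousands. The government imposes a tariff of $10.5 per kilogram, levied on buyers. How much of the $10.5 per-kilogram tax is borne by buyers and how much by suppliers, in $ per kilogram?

Buyers bear $7.5 per kilogram; suppliers bear $3 per kilogram.

Rewrite in direct form: Qd = 279 − 2P and Qs = 5P − 246.
Without the tax, 279 − 2P = 5P − 246 gives 7P = 525, so P* = $75 and Q* = 129.
With the tax collected from buyers, demand (in seller-price terms) shifts: Qd = 279 − 2(P + 10.5).
New equilibrium: buyers pay $82.5, suppliers receive $72, Q = 114. (Wedge: Pb − Ps = 10.5.)
Burden on buyers: $7.5; on suppliers: $3. (They sum to $10.5.)
The less price-elastic side of the market bears the larger share of a per-unit tax.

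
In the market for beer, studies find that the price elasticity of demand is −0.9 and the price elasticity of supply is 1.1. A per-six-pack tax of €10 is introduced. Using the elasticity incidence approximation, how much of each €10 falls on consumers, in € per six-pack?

Consumers bear ≈ €5.5 per six-pack.

Incidence ratio: consumers' share ≈ εs / (εs + |εd|) = 1.1 / (1.1 + 0.9) = 0.55.
So consumers bear ≈ 0.55 × €10 = €5.5; sellers bear €4.5.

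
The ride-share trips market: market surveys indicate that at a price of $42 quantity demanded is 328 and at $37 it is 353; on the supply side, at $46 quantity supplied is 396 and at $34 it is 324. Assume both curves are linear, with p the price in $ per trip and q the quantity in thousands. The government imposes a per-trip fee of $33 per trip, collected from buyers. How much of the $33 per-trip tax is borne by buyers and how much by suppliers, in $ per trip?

Demand slope: (353 − 328)/(37 − 42) = -5, so qd = 538 − 5p.
Supply slope: (324 − 396)/(34 − 46) = 6, so qs = 6p + 120.
Without the tax, 538 − 5p = 6p + 120 gives 11p = 418, so p* = $38 and q* = 348.
With the tax collected from buyers, demand (in seller-price terms) shifts: qd = 538 − 5(p + 33).
New equilibrium: buyers pay $56, suppliers receive $23, q = 258. (Wedge: pb − ps = 33.)
Burden on buyers: $18; on suppliers: $15. (They sum to $33.)

Buyers bear $18 per trip; suppliers bear $15 per trip.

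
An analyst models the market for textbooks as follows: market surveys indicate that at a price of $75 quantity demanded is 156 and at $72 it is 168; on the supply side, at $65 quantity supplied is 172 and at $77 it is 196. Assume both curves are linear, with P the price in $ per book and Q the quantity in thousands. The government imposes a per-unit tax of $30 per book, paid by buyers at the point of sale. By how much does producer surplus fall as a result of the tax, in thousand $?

Demand slope: (168 − 156)/(72 − 75) = -4, so Qd = 456 − 4P.
Supply slope: (196 − 172)/(77 − 65) = 2, so Qs = 2P + 42.
Without the tax, 456 − 4P = 2P + 42 gives 6P = 414, so P* = $69 and Q* = 180.
With the tax collected from buyers, demand (in seller-price terms) shifts: Qd = 456 − 4(P + 30).
New equilibrium: buyers pay $79, sellers receive $49, Q = 140. (Wedge: Pb − Ps = 30.)
ΔPS is the trapezoid between Q = 140 and Q = 180 of height $20: ½ · (180 + 140) · 20 = $3200.

Producer surplus falls by $3200 thousand.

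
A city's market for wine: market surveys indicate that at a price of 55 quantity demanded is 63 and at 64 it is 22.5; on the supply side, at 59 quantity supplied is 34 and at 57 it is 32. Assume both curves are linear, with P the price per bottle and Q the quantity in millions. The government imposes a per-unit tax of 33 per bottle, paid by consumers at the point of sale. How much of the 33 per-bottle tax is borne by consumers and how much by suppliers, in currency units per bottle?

Consumers bear 6 per bottle; suppliers bear 27 per bottle.

Demand slope: (22.5 − 63)/(64 − 55) = -4.5, so Qd = 310.5 − 4.5P.
Supply slope: (32 − 34)/(57 − 59) = 1, so Qs = P − 25.
Before the tax: set 310.5 − 4.5P = P − 25 → P* = 61, Q* = 36.
With the tax collected from consumers, demand (in seller-price terms) shifts: Qd = 310.5 − 4.5(P + 33).
Solving gives Q = 9 with consumers paying 67 and suppliers receiving 34 (the 33 wedge).
Burden on consumers: 6; on suppliers: 27. (They sum to 33.)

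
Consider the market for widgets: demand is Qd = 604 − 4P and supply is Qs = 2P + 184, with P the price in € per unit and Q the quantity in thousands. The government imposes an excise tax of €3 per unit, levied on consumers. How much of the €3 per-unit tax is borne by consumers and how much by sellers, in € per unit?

Consumers bear €1 per unit; sellers bear €2 per unit.

Before the tax: set 604 − 4P = 2P + 184 → P* = €70, Q* = 324.
With the tax collected from consumers, demand (in seller-price terms) shifts: Qd = 604 − 4(P + 3).
Solving gives Q = 320 with consumers paying €71 and sellers receiving €68 (the €3 wedge).
Burden on consumers: €1; on sellers: €2. (They sum to €3.)
The less price-elastic side of the market bears the larger share of a per-unit tax.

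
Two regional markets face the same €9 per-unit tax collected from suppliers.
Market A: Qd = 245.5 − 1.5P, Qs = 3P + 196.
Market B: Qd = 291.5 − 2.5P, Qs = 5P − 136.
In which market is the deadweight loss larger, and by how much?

Market B, by €27.

Market A: pre-tax P* = €11, Q* = 229; post-tax Q = 220; deadweight loss = €40.5.
Market B: pre-tax P* = €57, Q* = 149; post-tax Q = 134; deadweight loss = €67.5.
Difference: €40.5 vs €67.5 → market B is larger by €27.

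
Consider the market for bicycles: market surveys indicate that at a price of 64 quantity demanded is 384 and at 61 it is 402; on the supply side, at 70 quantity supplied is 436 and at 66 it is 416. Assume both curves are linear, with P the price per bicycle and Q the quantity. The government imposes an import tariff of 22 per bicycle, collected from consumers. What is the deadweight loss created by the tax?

Deadweight loss = 660.

Demand slope: (402 − 384)/(61 − 64) = -6, so Qd = 768 − 6P.
Supply slope: (416 − 436)/(66 − 70) = 5, so Qs = 5P + 86.
Before the tax: set 768 − 6P = 5P + 86 → P* = 62, Q* = 396.
With the tax collected from consumers, demand (in seller-price terms) shifts: Qd = 768 − 6(P + 22).
New equilibrium: consumers pay 72, sellers receive 50, Q = 336. (Wedge: Pb − Ps = 22.)
Quantity falls by |ΔQ| = |396 − 336| = 60.
DWL = ½ · t · |ΔQ| = ½ · 22 · 60 = 660.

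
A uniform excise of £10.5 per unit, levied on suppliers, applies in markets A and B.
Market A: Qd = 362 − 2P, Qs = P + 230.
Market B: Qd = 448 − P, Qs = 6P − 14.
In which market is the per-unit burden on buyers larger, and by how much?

Market A: pre-tax P* = £44, Q* = 274; post-tax Q = 267; per-unit burden on buyers = £3.5.
Market B: pre-tax P* = £66, Q* = 382; post-tax Q = 373; per-unit burden on buyers = £9.
Difference: £3.5 vs £9 → market B is larger by £5.5.

Market B, by £5.5.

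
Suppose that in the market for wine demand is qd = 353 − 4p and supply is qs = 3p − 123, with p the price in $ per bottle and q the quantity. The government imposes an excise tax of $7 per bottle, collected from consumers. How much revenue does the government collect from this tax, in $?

Without the tax, 353 − 4p = 3p − 123 gives 7p = 476, so p* = $68 and q* = 81.
With the tax collected from consumers, demand (in seller-price terms) shifts: qd = 353 − 4(p + 7).
New equilibrium: consumers pay $71, sellers receive $64, q = 69. (Wedge: pb − ps = 7.)
Revenue = t · Q = 7 · 69 = $483.

Tax revenue = $483.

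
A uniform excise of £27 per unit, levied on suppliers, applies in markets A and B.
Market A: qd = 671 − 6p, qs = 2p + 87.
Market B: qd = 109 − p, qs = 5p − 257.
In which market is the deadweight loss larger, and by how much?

Market A: pre-tax p* = £73, q* = 233; post-tax q = 192.5; deadweight loss = £546.75.
Market B: pre-tax p* = £61, q* = 48; post-tax q = 25.5; deadweight loss = £303.75.
Difference: £546.75 vs £303.75 → market A is larger by £243.

Market A, by £243.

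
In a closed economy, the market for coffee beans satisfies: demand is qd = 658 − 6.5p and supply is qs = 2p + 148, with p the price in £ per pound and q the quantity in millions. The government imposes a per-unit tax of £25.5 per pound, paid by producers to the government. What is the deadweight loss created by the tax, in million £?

Deadweight loss = £497.25 million.

Before the tax: set 658 − 6.5p = 2p + 148 → p* = £60, q* = 268.
With the tax collected from producers, supply shifts: qs = 2(p − 25.5) + 148.
New equilibrium: buyers pay £66, producers receive £40.5, q = 229. (Wedge: pb − ps = 25.5.)
Quantity falls by |ΔQ| = |268 − 229| = 39.
DWL = ½ · t · |ΔQ| = ½ · 25.5 · 39 = £497.25.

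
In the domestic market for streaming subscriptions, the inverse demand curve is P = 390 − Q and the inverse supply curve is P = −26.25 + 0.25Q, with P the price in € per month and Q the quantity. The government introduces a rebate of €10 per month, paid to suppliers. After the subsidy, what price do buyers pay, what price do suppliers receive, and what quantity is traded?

Buyers pay €49; suppliers receive €59; quantity = 341.

Rewrite in direct form: Qd = 390 − P and Qs = 4P + 105.
Without the subsidy, 390 − P = 4P + 105 gives 5P = 285, so P* = €57 and Q* = 333.
With a per-unit subsidy paid to suppliers, each receives P + 10 per unit sold, so supply becomes Qs = 4(P + 10) + 105.
Solving gives Q = 341 with buyers paying €49 and suppliers receiving €59 (the €10 wedge).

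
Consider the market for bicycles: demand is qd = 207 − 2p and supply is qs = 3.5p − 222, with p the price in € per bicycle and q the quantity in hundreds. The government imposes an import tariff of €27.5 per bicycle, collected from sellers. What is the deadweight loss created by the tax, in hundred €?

Before the tax: set 207 − 2p = 3.5p − 222 → p* = €78, q* = 51.
With the tax collected from sellers, supply shifts: qs = 3.5(p − 27.5) − 222.
New equilibrium: consumers pay €95.5, sellers receive €68, q = 16. (Wedge: pb − ps = 27.5.)
Quantity falls by |ΔQ| = |51 − 16| = 35.
DWL = ½ · t · |ΔQ| = ½ · 27.5 · 35 = €481.25.

Deadweight loss = €481.25 hundred.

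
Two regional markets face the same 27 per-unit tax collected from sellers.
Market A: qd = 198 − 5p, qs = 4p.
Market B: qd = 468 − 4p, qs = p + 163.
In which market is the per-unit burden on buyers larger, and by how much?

Market A, by 6.6.

Market A: pre-tax p* = 22, q* = 88; post-tax q = 28; per-unit burden on buyers = 12.
Market B: pre-tax p* = 61, q* = 224; post-tax q = 202.4; per-unit burden on buyers = 5.4.
Difference: 12 vs 5.4 → market A is larger by 6.6.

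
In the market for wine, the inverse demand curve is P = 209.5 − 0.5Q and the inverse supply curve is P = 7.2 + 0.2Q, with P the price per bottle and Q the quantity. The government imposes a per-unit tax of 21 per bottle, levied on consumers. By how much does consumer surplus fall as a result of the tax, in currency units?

Rewrite in direct form: Qd = 419 − 2P and Qs = 5P − 36.
Before the tax: set 419 − 2P = 5P − 36 → P* = 65, Q* = 289.
With the tax collected from consumers, demand (in seller-price terms) shifts: Qd = 419 − 2(P + 21).
New equilibrium: consumers pay 80, producers receive 59, Q = 259. (Wedge: Pb − Ps = 21.)
ΔCS is the trapezoid between Q = 259 and Q = 289 of height 15: ½ · (289 + 259) · 15 = 4110.

Consumer surplus falls by 4110.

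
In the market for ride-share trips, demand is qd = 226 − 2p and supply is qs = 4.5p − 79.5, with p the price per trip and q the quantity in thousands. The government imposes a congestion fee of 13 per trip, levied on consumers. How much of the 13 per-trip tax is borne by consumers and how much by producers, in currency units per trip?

Consumers bear 9 per trip; producers bear 4 per trip.

Before the tax: set 226 − 2p = 4.5p − 79.5 → p* = 47, q* = 132.
With the tax collected from consumers, demand (in seller-price terms) shifts: qd = 226 − 2(p + 13).
New equilibrium: consumers pay 56, producers receive 43, q = 114. (Wedge: pb − ps = 13.)
Burden on consumers: 9; on producers: 4. (They sum to 13.)
The less price-elastic side of the market bears the larger share of a per-unit tax.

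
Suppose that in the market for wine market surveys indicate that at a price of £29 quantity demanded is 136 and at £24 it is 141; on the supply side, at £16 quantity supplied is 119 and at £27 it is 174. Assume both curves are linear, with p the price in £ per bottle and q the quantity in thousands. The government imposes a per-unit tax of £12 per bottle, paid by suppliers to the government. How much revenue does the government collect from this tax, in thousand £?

Tax revenue = £1608 thousand.

Demand slope: (141 − 136)/(24 − 29) = -1, so qd = 165 − p.
Supply slope: (174 − 119)/(27 − 16) = 5, so qs = 5p + 39.
Before the tax: set 165 − p = 5p + 39 → p* = £21, q* = 144.
With the tax collected from suppliers, supply shifts: qs = 5(p − 12) + 39.
Solving gives q = 134 with buyers paying £31 and suppliers receiving £19 (the £12 wedge).
Revenue = t · Q = 12 · 134 = £1608.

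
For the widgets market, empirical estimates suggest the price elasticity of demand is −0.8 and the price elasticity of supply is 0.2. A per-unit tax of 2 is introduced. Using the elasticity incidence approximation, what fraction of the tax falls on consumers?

Consumers' share ≈ 0.2.

Incidence ratio: consumers' share ≈ εs / (εs + |εd|) = 0.2 / (0.2 + 0.8) = 0.2.
Supply is the less elastic side, so consumers bear the smaller share.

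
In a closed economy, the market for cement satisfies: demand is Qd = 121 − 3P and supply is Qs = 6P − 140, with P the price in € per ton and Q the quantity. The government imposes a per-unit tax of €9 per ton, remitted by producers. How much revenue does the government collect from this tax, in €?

Tax revenue = €144.

Before the tax: set 121 − 3P = 6P − 140 → P* = €29, Q* = 34.
With the tax collected from producers, supply shifts: Qs = 6(P − 9) − 140.
New equilibrium: buyers pay €35, producers receive €26, Q = 16. (Wedge: Pb − Ps = 9.)
Revenue = t · Q = 9 · 16 = €144.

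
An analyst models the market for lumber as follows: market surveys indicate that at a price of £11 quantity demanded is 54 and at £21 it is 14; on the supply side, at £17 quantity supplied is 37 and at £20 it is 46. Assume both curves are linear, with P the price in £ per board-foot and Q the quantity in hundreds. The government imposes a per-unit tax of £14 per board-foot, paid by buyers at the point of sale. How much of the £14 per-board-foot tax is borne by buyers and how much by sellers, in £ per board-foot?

Demand slope: (14 − 54)/(21 − 11) = -4, so Qd = 98 − 4P.
Supply slope: (46 − 37)/(20 − 17) = 3, so Qs = 3P − 14.
Without the tax, 98 − 4P = 3P − 14 gives 7P = 112, so P* = £16 and Q* = 34.
With the tax collected from buyers, demand (in seller-price terms) shifts: Qd = 98 − 4(P + 14).
New equilibrium: buyers pay £22, sellers receive £8, Q = 10. (Wedge: Pb − Ps = 14.)
Burden on buyers: £6; on sellers: £8. (They sum to £14.)
The less price-elastic side of the market bears the larger share of a per-unit tax.

Buyers bear £6 per board-foot; sellers bear £8 per board-foot.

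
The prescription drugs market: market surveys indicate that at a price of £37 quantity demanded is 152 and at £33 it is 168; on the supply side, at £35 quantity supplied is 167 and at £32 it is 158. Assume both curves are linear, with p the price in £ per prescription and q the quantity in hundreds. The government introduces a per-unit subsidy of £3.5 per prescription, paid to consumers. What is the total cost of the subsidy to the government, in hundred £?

Government outlay = £595 hundred.

Demand slope: (168 − 152)/(33 − 37) = -4, so qd = 300 − 4p.
Supply slope: (158 − 167)/(32 − 35) = 3, so qs = 3p + 62.
Without the subsidy, 300 − 4p = 3p + 62 gives 7p = 238, so p* = £34 and q* = 164.
With a per-unit subsidy paid to consumers, each effectively pays p − 3.5, so demand becomes qd = 300 − 4(p − 3.5).
Solving gives q = 170 with consumers paying £32.5 and suppliers receiving £36 (the £3.5 wedge).
Outlay = t · Q = 3.5 · 170 = £595.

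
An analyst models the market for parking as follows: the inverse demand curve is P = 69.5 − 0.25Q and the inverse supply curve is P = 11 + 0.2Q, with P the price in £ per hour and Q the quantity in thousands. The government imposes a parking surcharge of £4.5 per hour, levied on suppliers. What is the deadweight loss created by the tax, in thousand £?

Rewrite in direct form: Qd = 278 − 4P and Qs = 5P − 55.
Without the tax, 278 − 4P = 5P − 55 gives 9P = 333, so P* = £37 and Q* = 130.
With the tax collected from suppliers, supply shifts: Qs = 5(P − 4.5) − 55.
New equilibrium: buyers pay £39.5, suppliers receive £35, Q = 120. (Wedge: Pb − Ps = 4.5.)
Quantity falls by |ΔQ| = |130 − 120| = 10.
DWL = ½ · t · |ΔQ| = ½ · 4.5 · 10 = £22.5.

Deadweight loss = £22.5 thousand.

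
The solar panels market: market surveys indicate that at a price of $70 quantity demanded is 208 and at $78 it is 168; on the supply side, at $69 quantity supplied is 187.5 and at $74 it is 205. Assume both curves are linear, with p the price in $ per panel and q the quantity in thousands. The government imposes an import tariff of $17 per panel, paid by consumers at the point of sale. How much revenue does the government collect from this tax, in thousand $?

Demand slope: (168 − 208)/(78 − 70) = -5, so qd = 558 − 5p.
Supply slope: (205 − 187.5)/(74 − 69) = 3.5, so qs = 3.5p − 54.
Without the tax, 558 − 5p = 3.5p − 54 gives 8.5p = 612, so p* = $72 and q* = 198.
With the tax collected from consumers, demand (in seller-price terms) shifts: qd = 558 − 5(p + 17).
New equilibrium: consumers pay $79, producers receive $62, q = 163. (Wedge: pb − ps = 17.)
Revenue = t · Q = 17 · 163 = $2771.

Tax revenue = $2771 thousand.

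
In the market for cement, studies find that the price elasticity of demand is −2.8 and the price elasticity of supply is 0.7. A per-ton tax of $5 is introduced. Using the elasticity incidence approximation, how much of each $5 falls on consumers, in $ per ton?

Incidence ratio: consumers' share ≈ εs / (εs + |εd|) = 0.7 / (0.7 + 2.8) = 0.2.
So consumers bear ≈ 0.2 × $5 = $1; producers bear $4.

Consumers bear ≈ $1 per ton.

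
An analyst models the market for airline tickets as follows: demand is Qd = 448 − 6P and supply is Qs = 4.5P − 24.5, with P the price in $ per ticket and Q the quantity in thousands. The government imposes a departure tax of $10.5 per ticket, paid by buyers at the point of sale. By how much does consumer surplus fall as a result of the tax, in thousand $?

Consumer surplus falls by $740.25 thousand.

Before the tax: set 448 − 6P = 4.5P − 24.5 → P* = $45, Q* = 178.
With the tax collected from buyers, demand (in seller-price terms) shifts: Qd = 448 − 6(P + 10.5).
Solving gives Q = 151 with buyers paying $49.5 and suppliers receiving $39 (the $10.5 wedge).
ΔCS is the trapezoid between Q = 151 and Q = 178 of height $4.5: ½ · (178 + 151) · 4.5 = $740.25.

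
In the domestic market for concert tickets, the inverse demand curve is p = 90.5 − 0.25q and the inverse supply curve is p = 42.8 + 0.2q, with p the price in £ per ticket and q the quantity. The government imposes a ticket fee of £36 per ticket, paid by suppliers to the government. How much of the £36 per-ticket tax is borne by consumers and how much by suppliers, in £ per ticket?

Consumers bear £20 per ticket; suppliers bear £16 per ticket.

Inverting to q(p) form: qd = 362 − 4p; qs = 5p − 214.
Without the tax, 362 − 4p = 5p − 214 gives 9p = 576, so p* = £64 and q* = 106.
With the tax collected from suppliers, supply shifts: qs = 5(p − 36) − 214.
New equilibrium: consumers pay £84, suppliers receive £48, q = 26. (Wedge: pb − ps = 36.)
Burden on consumers: £20; on suppliers: £16. (They sum to £36.)
The less price-elastic side of the market bears the larger share of a per-unit tax.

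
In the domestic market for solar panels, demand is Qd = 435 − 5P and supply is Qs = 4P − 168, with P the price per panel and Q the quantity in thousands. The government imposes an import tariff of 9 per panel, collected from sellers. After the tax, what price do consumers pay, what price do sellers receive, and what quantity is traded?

Without the tax, 435 − 5P = 4P − 168 gives 9P = 603, so P* = 67 and Q* = 100.
With the tax collected from sellers, supply shifts: Qs = 4(P − 9) − 168.
Solving gives Q = 80 with consumers paying 71 and sellers receiving 62 (the 9 wedge).

Consumers pay 71; sellers receive 62; quantity = 80.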